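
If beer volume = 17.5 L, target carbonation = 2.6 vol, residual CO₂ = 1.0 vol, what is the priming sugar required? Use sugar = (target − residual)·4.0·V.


sugar = (2.6 − 1.0)·4.0·17.5

112.0000 g


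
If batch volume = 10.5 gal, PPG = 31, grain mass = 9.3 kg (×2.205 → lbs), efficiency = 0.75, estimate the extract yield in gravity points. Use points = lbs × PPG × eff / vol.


lbs = 9.3 × 2.205 = 20.5065
points = 20.5065 × 31 × 0.75 / 10.5

45.4073 points


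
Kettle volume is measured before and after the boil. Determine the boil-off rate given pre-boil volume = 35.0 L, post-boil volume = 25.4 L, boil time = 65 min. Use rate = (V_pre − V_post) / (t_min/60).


rate = (35.0 − 25.4) / (65/60)

8.8615 L/hr


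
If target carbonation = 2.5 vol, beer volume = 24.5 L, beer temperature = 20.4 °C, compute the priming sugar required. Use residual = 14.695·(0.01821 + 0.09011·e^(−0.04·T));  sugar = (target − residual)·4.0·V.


residual = 14.695·(0.01821 + 0.09011·e^(−0.04·20.4)) = 0.8531
sugar = (2.5 − 0.8531)·4.0·24.5

161.3925 g


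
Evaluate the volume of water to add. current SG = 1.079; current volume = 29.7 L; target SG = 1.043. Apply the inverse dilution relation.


V_water = V·((SG_curr − 1)/(SG_target − 1) − 1)
V_water = 29.7·((1.079 − 1)/(1.043 − 1) − 1)

24.8651 L


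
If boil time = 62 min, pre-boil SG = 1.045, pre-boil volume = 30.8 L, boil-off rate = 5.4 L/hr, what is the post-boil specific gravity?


V_post = V_pre − rate·(t/60);  SG_post = 1 + (SG_pre−1)·V_pre/V_post
V_post = 30.8 − 5.4·(62/60) = 25.2200
SG_post = 1 + (1.045 − 1)·30.8/25.2200

1.0550


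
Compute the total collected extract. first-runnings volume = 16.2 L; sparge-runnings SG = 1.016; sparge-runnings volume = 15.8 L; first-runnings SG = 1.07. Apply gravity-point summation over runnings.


total = Σ (SG_i − 1)·1000·V_i
first = (1.07 − 1)·1000·16.2 = 1134.0000
sparge = (1.016 − 1)·1000·15.8 = 252.8000
total = 1134.0000 + 252.8000

1386.8000 gravity·L


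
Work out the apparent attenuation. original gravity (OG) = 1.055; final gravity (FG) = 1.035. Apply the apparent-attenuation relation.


AA = (OG − FG)/(OG − 1) · 100
AA = (1.055 − 1.035)/(1.055 − 1) · 100

36.3636 %


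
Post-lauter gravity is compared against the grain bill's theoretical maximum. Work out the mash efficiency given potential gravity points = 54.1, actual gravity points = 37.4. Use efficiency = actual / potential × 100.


efficiency = 37.4 / 54.1 × 100

69.1312 %


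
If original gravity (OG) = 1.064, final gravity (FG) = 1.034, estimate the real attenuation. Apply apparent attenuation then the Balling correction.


AA = (OG−FG)/(OG−1)·100;  RA = AA·0.8192
AA = (1.064 − 1.034)/(1.064 − 1)·100 = 46.8750
RA = 46.8750·0.8192

38.4000 %


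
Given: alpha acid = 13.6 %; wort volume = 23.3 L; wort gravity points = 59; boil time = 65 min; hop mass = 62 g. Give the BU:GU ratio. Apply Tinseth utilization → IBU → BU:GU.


U = 1.65·0.000125^(GP/1000)·(1−e^(−0.04t))/4.15;  IBU = (α/100)·m·U·1000/V;  BU:GU = IBU/GP
U = 1.65·0.000125^(59/1000)·(1−e^(−0.04·65))/4.15 = 0.2166
IBU = (13.6/100)·62·0.2166·1000/23.3 = 78.3810
BU:GU = 78.3810/59

1.3285


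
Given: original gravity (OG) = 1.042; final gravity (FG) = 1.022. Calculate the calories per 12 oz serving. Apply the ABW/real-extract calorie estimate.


ABW = (OG−FG)·131.25·0.79/FG;  °P = 259 − 259/SG (for OG→OE and FG→AE);  RE = 0.1808·OE + 0.8192·AE;  Cal = (6.9·ABW + 4·(RE−0.1))·FG·3.55
ABW = (1.042 − 1.022)·131.25·0.79/1.022 = 2.0291
OE = 259 − 259/1.042 = 10.4395 °P
AE = 259 − 259/1.022 = 5.5753 °P
RE = 0.1808·10.4395 + 0.8192·5.5753 = 6.4548 °P
Cal = (6.9·2.0291 + 4·(6.4548−0.1))·1.022·3.55

143.0197 kcal


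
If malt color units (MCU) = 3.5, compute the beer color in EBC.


SRM = 1.4922·MCU^0.6859;  EBC = SRM·1.97
SRM = 1.4922·3.5^0.6859 = 3.5237
EBC = 3.5237·1.97

6.9418 EBC


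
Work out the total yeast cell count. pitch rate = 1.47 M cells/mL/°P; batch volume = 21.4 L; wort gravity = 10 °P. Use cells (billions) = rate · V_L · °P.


cells = 1.47 · 21.4 · 10

314.5800 billion cells


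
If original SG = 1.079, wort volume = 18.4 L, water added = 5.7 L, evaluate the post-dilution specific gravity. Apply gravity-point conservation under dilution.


SG_new = 1 + (SG_old − 1)·V_old/(V_old + V_water)
pts = (1.079 − 1)·1000·18.4/(18.4 + 5.7) = 60.3154
SG_new = 1 + 60.3154/1000

1.0603


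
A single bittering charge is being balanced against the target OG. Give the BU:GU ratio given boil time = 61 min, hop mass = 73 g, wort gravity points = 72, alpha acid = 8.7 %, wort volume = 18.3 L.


U = 1.65·0.000125^(GP/1000)·(1−e^(−0.04t))/4.15;  IBU = (α/100)·m·U·1000/V;  BU:GU = IBU/GP
U = 1.65·0.000125^(72/1000)·(1−e^(−0.04·61))/4.15 = 0.1900
IBU = (8.7/100)·73·0.1900·1000/18.3 = 65.9475
BU:GU = 65.9475/72

0.9159


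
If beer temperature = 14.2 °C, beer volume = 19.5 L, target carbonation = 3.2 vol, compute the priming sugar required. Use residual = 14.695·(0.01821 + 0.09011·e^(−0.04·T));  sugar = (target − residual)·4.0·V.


residual = 14.695·(0.01821 + 0.09011·e^(−0.04·14.2)) = 1.0179
sugar = (3.2 − 1.0179)·4.0·19.5

170.2003 g


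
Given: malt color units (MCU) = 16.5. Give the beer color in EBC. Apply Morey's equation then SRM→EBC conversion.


SRM = 1.4922·MCU^0.6859;  EBC = SRM·1.97
SRM = 1.4922·16.5^0.6859 = 10.2070
EBC = 10.2070·1.97

20.1078 EBC


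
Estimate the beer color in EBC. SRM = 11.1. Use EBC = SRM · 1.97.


EBC = 11.1 · 1.97

21.8670 EBC


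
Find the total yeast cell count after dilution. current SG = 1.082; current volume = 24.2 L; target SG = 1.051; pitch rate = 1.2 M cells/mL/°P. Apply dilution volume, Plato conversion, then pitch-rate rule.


V_w = V·((SG_c−1)/(SG_t−1)−1);  °P = 259 − 259/SG_t;  cells = rate·(V+V_w)·°P
V_w = 24.2·((1.082−1)/(1.051−1)−1) = 14.7098
V_final = 24.2 + 14.7098 = 38.9098
°P = 259 − 259/1.051 = 12.5680
cells = 1.2·38.9098·12.5680

586.8235 billion cells


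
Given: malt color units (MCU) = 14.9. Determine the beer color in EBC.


SRM = 1.4922·MCU^0.6859;  EBC = SRM·1.97
SRM = 1.4922·14.9^0.6859 = 9.5173
EBC = 9.5173·1.97

18.7492 EBC


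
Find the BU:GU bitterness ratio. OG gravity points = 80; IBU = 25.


BU:GU = IBU / OG_points
BU:GU = 25 / 80

0.3125


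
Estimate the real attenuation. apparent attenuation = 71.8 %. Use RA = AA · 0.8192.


RA = 71.8 · 0.8192

58.8186 %


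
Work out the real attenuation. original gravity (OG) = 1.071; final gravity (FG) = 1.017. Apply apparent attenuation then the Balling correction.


AA = (OG−FG)/(OG−1)·100;  RA = AA·0.8192
AA = (1.071 − 1.017)/(1.071 − 1)·100 = 76.0563
RA = 76.0563·0.8192

62.3054 %


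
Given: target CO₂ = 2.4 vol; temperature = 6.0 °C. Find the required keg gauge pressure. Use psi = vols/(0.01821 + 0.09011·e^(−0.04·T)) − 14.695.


psi = 2.4/(0.01821 + 0.09011·e^(−0.04·6.0)) − 14.695

12.2431 psi


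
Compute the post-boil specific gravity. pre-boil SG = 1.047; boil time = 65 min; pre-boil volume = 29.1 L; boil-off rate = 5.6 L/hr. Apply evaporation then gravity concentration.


V_post = V_pre − rate·(t/60);  SG_post = 1 + (SG_pre−1)·V_pre/V_post
V_post = 29.1 − 5.6·(65/60) = 23.0333
SG_post = 1 + (1.047 − 1)·29.1/23.0333

1.0594


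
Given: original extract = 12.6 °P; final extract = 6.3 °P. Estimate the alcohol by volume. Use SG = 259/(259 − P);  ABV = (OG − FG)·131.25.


OG = 259/(259 − 12.6) = 1.0511
FG = 259/(259 − 6.3) = 1.0249
ABV = (1.0511 − 1.0249)·131.25

3.4395 % ABV


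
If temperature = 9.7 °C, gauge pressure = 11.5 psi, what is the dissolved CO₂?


vols = (P + 14.695)·(0.01821 + 0.09011·e^(−0.04·T))
vols = (11.5 + 14.695)·(0.01821 + 0.09011·e^(−0.04·9.7))

2.0784 volumes


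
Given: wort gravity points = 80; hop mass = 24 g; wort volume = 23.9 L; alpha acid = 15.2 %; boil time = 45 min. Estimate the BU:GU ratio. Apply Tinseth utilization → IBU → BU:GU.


U = 1.65·0.000125^(GP/1000)·(1−e^(−0.04t))/4.15;  IBU = (α/100)·m·U·1000/V;  BU:GU = IBU/GP
U = 1.65·0.000125^(80/1000)·(1−e^(−0.04·45))/4.15 = 0.1617
IBU = (15.2/100)·24·0.1617·1000/23.9 = 24.6818
BU:GU = 24.6818/80

0.3085


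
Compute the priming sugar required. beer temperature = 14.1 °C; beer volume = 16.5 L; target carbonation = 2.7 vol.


residual = 14.695·(0.01821 + 0.09011·e^(−0.04·T));  sugar = (target − residual)·4.0·V
residual = 14.695·(0.01821 + 0.09011·e^(−0.04·14.1)) = 1.0210
sugar = (2.7 − 1.0210)·4.0·16.5

110.8171 g


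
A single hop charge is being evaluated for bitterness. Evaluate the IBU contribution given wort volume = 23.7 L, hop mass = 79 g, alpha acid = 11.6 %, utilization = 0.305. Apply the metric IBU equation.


IBU = (α/100)·mass·U·1000 / V
IBU = (11.6/100)·79·0.305·1000 / 23.7

117.9333 IBU


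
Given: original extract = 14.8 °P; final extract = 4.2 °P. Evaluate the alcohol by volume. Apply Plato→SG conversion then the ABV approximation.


SG = 259/(259 − P);  ABV = (OG − FG)·131.25
OG = 259/(259 − 14.8) = 1.0606
FG = 259/(259 − 4.2) = 1.0165
ABV = (1.0606 − 1.0165)·131.25

5.7911 % ABV


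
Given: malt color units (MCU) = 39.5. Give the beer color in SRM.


SRM = 1.4922 · MCU^0.6859
SRM = 1.4922 · 39.5^0.6859

18.5752 SRM


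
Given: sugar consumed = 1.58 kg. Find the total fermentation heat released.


Q = m_sugar · 590 kJ/kg
Q = 1.58 · 590

932.2000 kJ


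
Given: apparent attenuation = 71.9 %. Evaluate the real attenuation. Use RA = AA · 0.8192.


RA = 71.9 · 0.8192

58.9005 %


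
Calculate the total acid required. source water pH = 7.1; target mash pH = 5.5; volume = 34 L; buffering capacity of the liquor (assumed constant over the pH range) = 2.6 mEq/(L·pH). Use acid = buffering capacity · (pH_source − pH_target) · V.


acid = 2.6 · (7.1 − 5.5) · 34

141.4400 mEq


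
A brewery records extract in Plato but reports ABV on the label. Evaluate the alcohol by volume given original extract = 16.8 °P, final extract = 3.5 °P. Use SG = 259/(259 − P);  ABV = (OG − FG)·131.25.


OG = 259/(259 − 16.8) = 1.0694
FG = 259/(259 − 3.5) = 1.0137
ABV = (1.0694 − 1.0137)·131.25

7.3061 % ABV


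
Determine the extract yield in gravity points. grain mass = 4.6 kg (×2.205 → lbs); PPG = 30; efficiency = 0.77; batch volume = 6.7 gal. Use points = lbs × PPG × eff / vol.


lbs = 4.6 × 2.205 = 10.1430
points = 10.1430 × 30 × 0.77 / 6.7

34.9706 points


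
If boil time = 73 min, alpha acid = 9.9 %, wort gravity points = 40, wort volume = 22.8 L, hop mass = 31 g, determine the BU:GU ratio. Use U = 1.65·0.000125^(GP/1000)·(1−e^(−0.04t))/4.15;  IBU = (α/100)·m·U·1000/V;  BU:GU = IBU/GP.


U = 1.65·0.000125^(40/1000)·(1−e^(−0.04·73))/4.15 = 0.2626
IBU = (9.9/100)·31·0.2626·1000/22.8 = 35.3424
BU:GU = 35.3424/40

0.8836


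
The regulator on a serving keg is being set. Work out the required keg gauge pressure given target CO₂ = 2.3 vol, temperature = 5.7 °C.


psi = vols/(0.01821 + 0.09011·e^(−0.04·T)) − 14.695
psi = 2.3/(0.01821 + 0.09011·e^(−0.04·5.7)) − 14.695

10.8751 psi


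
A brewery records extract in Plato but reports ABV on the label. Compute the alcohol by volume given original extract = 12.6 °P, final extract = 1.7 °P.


SG = 259/(259 − P);  ABV = (OG − FG)·131.25
OG = 259/(259 − 12.6) = 1.0511
FG = 259/(259 − 1.7) = 1.0066
ABV = (1.0511 − 1.0066)·131.25

5.8445 % ABV


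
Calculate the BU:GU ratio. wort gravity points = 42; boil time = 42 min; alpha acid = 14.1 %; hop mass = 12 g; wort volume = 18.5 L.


U = 1.65·0.000125^(GP/1000)·(1−e^(−0.04t))/4.15;  IBU = (α/100)·m·U·1000/V;  BU:GU = IBU/GP
U = 1.65·0.000125^(42/1000)·(1−e^(−0.04·42))/4.15 = 0.2218
IBU = (14.1/100)·12·0.2218·1000/18.5 = 20.2843
BU:GU = 20.2843/42

0.4830


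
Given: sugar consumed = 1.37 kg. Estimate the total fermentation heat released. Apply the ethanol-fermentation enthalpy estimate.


Q = m_sugar · 590 kJ/kg
Q = 1.37 · 590

808.3000 kJ


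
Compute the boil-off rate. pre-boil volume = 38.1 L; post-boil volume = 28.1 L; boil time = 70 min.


rate = (V_pre − V_post) / (t_min/60)
rate = (38.1 − 28.1) / (70/60)

8.5714 L/hr


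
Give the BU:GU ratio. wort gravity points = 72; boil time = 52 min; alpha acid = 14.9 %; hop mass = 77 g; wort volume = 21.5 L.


U = 1.65·0.000125^(GP/1000)·(1−e^(−0.04t))/4.15;  IBU = (α/100)·m·U·1000/V;  BU:GU = IBU/GP
U = 1.65·0.000125^(72/1000)·(1−e^(−0.04·52))/4.15 = 0.1822
IBU = (14.9/100)·77·0.1822·1000/21.5 = 97.2063
BU:GU = 97.2063/72

1.3501


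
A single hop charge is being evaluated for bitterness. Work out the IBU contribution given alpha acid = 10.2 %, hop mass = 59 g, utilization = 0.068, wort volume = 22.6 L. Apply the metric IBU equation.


IBU = (α/100)·mass·U·1000 / V
IBU = (10.2/100)·59·0.068·1000 / 22.6

18.1073 IBU


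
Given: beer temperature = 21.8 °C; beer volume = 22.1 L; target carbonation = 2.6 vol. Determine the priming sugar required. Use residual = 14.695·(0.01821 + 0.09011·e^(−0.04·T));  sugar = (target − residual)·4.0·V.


residual = 14.695·(0.01821 + 0.09011·e^(−0.04·21.8)) = 0.8212
sugar = (2.6 − 0.8212)·4.0·22.1

157.2416 g


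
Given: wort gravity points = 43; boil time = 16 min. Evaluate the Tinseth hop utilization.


U = 1.65·0.000125^(GP/1000) · (1 − e^(−0.04·t))/4.15
bigness = 1.65·0.000125^(43/1000) = 1.1211
boil_factor = (1 − e^(−0.04·16))/4.15 = 0.1139
U = 1.1211 · 0.1139

0.1277


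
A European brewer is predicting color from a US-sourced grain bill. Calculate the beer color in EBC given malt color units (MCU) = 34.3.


SRM = 1.4922·MCU^0.6859;  EBC = SRM·1.97
SRM = 1.4922·34.3^0.6859 = 16.8611
EBC = 16.8611·1.97

33.2163 EBC


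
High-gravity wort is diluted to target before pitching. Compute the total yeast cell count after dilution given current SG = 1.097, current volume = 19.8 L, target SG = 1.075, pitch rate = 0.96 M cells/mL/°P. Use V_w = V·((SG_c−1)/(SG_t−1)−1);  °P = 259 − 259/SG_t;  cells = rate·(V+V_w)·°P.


V_w = 19.8·((1.097−1)/(1.075−1)−1) = 5.8080
V_final = 19.8 + 5.8080 = 25.6080
°P = 259 − 259/1.075 = 18.0698
cells = 0.96·25.6080·18.0698

444.2214 billion cells


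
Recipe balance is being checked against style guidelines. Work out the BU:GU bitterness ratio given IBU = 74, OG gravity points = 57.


BU:GU = IBU / OG_points
BU:GU = 74 / 57

1.2982


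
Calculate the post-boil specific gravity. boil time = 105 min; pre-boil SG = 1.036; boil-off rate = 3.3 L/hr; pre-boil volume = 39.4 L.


V_post = V_pre − rate·(t/60);  SG_post = 1 + (SG_pre−1)·V_pre/V_post
V_post = 39.4 − 3.3·(105/60) = 33.6250
SG_post = 1 + (1.036 − 1)·39.4/33.6250

1.0422


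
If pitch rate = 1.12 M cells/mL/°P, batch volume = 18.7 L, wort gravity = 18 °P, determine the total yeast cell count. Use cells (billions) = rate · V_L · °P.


cells = 1.12 · 18.7 · 18

376.9920 billion cells


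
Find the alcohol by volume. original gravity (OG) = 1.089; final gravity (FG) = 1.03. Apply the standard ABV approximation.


ABV = (OG − FG) · 131.25
ABV = (1.089 − 1.03) · 131.25

7.7437 % ABV


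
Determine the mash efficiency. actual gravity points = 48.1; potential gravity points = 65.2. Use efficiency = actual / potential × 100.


efficiency = 48.1 / 65.2 × 100

73.7730 %


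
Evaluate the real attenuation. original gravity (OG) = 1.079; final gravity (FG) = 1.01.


AA = (OG−FG)/(OG−1)·100;  RA = AA·0.8192
AA = (1.079 − 1.01)/(1.079 − 1)·100 = 87.3418
RA = 87.3418·0.8192

71.5504 %


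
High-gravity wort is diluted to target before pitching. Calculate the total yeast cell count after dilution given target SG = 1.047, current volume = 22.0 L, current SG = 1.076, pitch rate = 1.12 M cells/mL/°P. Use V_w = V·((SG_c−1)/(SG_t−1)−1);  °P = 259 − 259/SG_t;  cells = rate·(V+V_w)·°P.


V_w = 22.0·((1.076−1)/(1.047−1)−1) = 13.5745
V_final = 22.0 + 13.5745 = 35.5745
°P = 259 − 259/1.047 = 11.6266
cells = 1.12·35.5745·11.6266

463.2414 billion cells


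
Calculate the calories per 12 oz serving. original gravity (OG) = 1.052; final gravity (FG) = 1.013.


ABW = (OG−FG)·131.25·0.79/FG;  °P = 259 − 259/SG (for OG→OE and FG→AE);  RE = 0.1808·OE + 0.8192·AE;  Cal = (6.9·ABW + 4·(RE−0.1))·FG·3.55
ABW = (1.052 − 1.013)·131.25·0.79/1.013 = 3.9919
OE = 259 − 259/1.052 = 12.8023 °P
AE = 259 − 259/1.013 = 3.3238 °P
RE = 0.1808·12.8023 + 0.8192·3.3238 = 5.0375 °P
Cal = (6.9·3.9919 + 4·(5.0375−0.1))·1.013·3.55

170.0772 kcal


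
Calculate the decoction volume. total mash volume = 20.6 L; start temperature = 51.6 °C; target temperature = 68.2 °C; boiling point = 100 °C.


V_dec = V_total·(T_target − T_start)/(T_boil − T_start)
V_dec = 20.6·(68.2 − 51.6)/(100 − 51.6)

7.0653 L


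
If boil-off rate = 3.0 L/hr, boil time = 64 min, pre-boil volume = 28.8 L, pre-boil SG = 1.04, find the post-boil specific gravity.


V_post = V_pre − rate·(t/60);  SG_post = 1 + (SG_pre−1)·V_pre/V_post
V_post = 28.8 − 3.0·(64/60) = 25.6000
SG_post = 1 + (1.04 − 1)·28.8/25.6000

1.0450


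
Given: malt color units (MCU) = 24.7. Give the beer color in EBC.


SRM = 1.4922·MCU^0.6859;  EBC = SRM·1.97
SRM = 1.4922·24.7^0.6859 = 13.4610
EBC = 13.4610·1.97

26.5182 EBC


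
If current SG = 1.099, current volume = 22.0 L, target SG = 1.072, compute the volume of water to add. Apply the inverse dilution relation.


V_water = V·((SG_curr − 1)/(SG_target − 1) − 1)
V_water = 22.0·((1.099 − 1)/(1.072 − 1) − 1)

8.2500 L


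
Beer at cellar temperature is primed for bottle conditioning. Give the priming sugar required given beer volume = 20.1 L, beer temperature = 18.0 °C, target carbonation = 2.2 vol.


residual = 14.695·(0.01821 + 0.09011·e^(−0.04·T));  sugar = (target − residual)·4.0·V
residual = 14.695·(0.01821 + 0.09011·e^(−0.04·18.0)) = 0.9121
sugar = (2.2 − 0.9121)·4.0·20.1

103.5442 g


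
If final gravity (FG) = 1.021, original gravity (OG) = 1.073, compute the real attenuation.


AA = (OG−FG)/(OG−1)·100;  RA = AA·0.8192
AA = (1.073 − 1.021)/(1.073 − 1)·100 = 71.2329
RA = 71.2329·0.8192

58.3540 %


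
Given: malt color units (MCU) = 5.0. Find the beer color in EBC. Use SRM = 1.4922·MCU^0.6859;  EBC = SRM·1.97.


SRM = 1.4922·5.0^0.6859 = 4.5004
EBC = 4.5004·1.97

8.8658 EBC


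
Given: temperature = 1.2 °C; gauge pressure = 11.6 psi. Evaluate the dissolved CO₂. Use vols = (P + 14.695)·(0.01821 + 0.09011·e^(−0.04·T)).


vols = (11.6 + 14.695)·(0.01821 + 0.09011·e^(−0.04·1.2))

2.7372 volumes


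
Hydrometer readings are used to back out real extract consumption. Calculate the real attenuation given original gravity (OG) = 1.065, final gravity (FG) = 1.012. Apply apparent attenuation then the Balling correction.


AA = (OG−FG)/(OG−1)·100;  RA = AA·0.8192
AA = (1.065 − 1.012)/(1.065 − 1)·100 = 81.5385
RA = 81.5385·0.8192

66.7963 %


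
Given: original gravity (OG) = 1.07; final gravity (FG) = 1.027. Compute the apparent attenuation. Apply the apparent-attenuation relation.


AA = (OG − FG)/(OG − 1) · 100
AA = (1.07 − 1.027)/(1.07 − 1) · 100

61.4286 %


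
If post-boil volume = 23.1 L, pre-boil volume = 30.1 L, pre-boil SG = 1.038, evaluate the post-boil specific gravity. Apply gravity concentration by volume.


SG_post = 1 + (SG_pre − 1)·V_pre/V_post
pts_pre = (1.038 − 1)·1000 = 38.0000
pts_post = 38.0000·30.1/23.1 = 49.5152
SG_post = 1 + 49.5152/1000

1.0495


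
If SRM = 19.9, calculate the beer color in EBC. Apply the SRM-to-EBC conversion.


EBC = SRM · 1.97
EBC = 19.9 · 1.97

39.2030 EBC


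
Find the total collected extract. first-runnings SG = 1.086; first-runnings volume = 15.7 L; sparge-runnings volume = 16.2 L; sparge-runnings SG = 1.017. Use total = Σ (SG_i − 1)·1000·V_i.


first = (1.086 − 1)·1000·15.7 = 1350.2000
sparge = (1.017 − 1)·1000·16.2 = 275.4000
total = 1350.2000 + 275.4000

1625.6000 gravity·L


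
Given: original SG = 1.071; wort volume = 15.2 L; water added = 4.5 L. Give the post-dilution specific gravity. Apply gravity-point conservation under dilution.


SG_new = 1 + (SG_old − 1)·V_old/(V_old + V_water)
pts = (1.071 − 1)·1000·15.2/(15.2 + 4.5) = 54.7817
SG_new = 1 + 54.7817/1000

1.0548


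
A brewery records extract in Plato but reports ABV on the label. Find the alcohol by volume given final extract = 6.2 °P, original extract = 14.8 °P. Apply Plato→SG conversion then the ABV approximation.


SG = 259/(259 − P);  ABV = (OG − FG)·131.25
OG = 259/(259 − 14.8) = 1.0606
FG = 259/(259 − 6.2) = 1.0245
ABV = (1.0606 − 1.0245)·131.25

4.7356 % ABV


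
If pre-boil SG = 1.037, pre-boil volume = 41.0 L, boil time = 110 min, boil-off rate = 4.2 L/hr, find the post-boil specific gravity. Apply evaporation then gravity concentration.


V_post = V_pre − rate·(t/60);  SG_post = 1 + (SG_pre−1)·V_pre/V_post
V_post = 41.0 − 4.2·(110/60) = 33.3000
SG_post = 1 + (1.037 − 1)·41.0/33.3000

1.0456


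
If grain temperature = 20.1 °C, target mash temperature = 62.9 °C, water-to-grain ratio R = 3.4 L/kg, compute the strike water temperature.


T_strike = (0.41/R)·(T_mash − T_grain) + T_mash
T_strike = (0.41/3.4)·(62.9 − 20.1) + 62.9

68.0612 °C


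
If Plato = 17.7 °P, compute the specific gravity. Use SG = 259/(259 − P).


SG = 259/(259 − 17.7)

1.0734


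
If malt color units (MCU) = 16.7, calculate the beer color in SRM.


SRM = 1.4922 · MCU^0.6859
SRM = 1.4922 · 16.7^0.6859

10.2917 SRM


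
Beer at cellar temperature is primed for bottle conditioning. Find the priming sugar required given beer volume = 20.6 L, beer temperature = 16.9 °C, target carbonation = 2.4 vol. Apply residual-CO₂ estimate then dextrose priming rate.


residual = 14.695·(0.01821 + 0.09011·e^(−0.04·T));  sugar = (target − residual)·4.0·V
residual = 14.695·(0.01821 + 0.09011·e^(−0.04·16.9)) = 0.9411
sugar = (2.4 − 0.9411)·4.0·20.6

120.2109 g


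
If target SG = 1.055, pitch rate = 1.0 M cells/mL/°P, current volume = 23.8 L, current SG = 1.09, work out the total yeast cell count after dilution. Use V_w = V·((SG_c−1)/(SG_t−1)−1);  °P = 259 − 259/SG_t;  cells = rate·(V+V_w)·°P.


V_w = 23.8·((1.09−1)/(1.055−1)−1) = 15.1455
V_final = 23.8 + 15.1455 = 38.9455
°P = 259 − 259/1.055 = 13.5024
cells = 1.0·38.9455·13.5024

525.8559 billion cells


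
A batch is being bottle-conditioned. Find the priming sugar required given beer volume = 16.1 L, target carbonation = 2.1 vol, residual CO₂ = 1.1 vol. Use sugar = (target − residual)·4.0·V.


sugar = (2.1 − 1.1)·4.0·16.1

64.4000 g


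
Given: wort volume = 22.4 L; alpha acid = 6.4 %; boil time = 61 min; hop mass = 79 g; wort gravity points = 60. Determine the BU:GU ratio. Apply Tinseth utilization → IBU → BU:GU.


U = 1.65·0.000125^(GP/1000)·(1−e^(−0.04t))/4.15;  IBU = (α/100)·m·U·1000/V;  BU:GU = IBU/GP
U = 1.65·0.000125^(60/1000)·(1−e^(−0.04·61))/4.15 = 0.2117
IBU = (6.4/100)·79·0.2117·1000/22.4 = 47.7753
BU:GU = 47.7753/60

0.7963


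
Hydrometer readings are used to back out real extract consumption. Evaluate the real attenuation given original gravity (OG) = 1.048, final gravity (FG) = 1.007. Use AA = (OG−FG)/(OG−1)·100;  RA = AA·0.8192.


AA = (1.048 − 1.007)/(1.048 − 1)·100 = 85.4167
RA = 85.4167·0.8192

69.9733 %


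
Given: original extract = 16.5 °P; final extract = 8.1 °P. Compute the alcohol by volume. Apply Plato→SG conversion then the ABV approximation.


SG = 259/(259 − P);  ABV = (OG − FG)·131.25
OG = 259/(259 − 16.5) = 1.0680
FG = 259/(259 − 8.1) = 1.0323
ABV = (1.0680 − 1.0323)·131.25

4.6932 % ABV


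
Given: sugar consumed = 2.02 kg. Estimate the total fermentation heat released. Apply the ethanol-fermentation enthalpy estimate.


Q = m_sugar · 590 kJ/kg
Q = 2.02 · 590

1191.8000 kJ


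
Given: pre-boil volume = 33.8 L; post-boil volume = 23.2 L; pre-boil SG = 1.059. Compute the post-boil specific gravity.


SG_post = 1 + (SG_pre − 1)·V_pre/V_post
pts_pre = (1.059 − 1)·1000 = 59.0000
pts_post = 59.0000·33.8/23.2 = 85.9569
SG_post = 1 + 85.9569/1000

1.0860


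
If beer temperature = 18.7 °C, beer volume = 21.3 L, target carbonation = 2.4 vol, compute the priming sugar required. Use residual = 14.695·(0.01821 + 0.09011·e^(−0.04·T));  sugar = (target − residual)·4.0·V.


residual = 14.695·(0.01821 + 0.09011·e^(−0.04·18.7)) = 0.8943
sugar = (2.4 − 0.8943)·4.0·21.3

128.2822 g


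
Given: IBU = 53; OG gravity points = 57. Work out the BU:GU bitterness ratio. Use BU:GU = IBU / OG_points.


BU:GU = 53 / 57

0.9298


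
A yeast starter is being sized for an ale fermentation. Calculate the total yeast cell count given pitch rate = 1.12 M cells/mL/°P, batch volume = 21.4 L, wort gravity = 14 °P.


cells (billions) = rate · V_L · °P
cells = 1.12 · 21.4 · 14

335.5520 billion cells


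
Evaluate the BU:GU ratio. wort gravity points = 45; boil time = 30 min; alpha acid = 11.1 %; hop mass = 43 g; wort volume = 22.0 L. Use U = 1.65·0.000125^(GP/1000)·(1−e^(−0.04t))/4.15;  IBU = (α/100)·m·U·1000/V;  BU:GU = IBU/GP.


U = 1.65·0.000125^(45/1000)·(1−e^(−0.04·30))/4.15 = 0.1854
IBU = (11.1/100)·43·0.1854·1000/22.0 = 40.2274
BU:GU = 40.2274/45

0.8939


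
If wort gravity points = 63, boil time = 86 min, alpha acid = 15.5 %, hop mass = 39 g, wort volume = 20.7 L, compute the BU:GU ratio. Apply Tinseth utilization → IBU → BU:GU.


U = 1.65·0.000125^(GP/1000)·(1−e^(−0.04t))/4.15;  IBU = (α/100)·m·U·1000/V;  BU:GU = IBU/GP
U = 1.65·0.000125^(63/1000)·(1−e^(−0.04·86))/4.15 = 0.2185
IBU = (15.5/100)·39·0.2185·1000/20.7 = 63.7989
BU:GU = 63.7989/63

1.0127


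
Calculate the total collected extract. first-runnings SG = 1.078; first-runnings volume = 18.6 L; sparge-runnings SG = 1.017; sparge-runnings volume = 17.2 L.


total = Σ (SG_i − 1)·1000·V_i
first = (1.078 − 1)·1000·18.6 = 1450.8000
sparge = (1.017 − 1)·1000·17.2 = 292.4000
total = 1450.8000 + 292.4000

1743.2000 gravity·L


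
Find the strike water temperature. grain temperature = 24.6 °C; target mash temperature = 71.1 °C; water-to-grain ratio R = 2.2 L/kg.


T_strike = (0.41/R)·(T_mash − T_grain) + T_mash
T_strike = (0.41/2.2)·(71.1 − 24.6) + 71.1

79.7659 °C


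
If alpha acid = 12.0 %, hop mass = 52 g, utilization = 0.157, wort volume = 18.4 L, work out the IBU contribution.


IBU = (α/100)·mass·U·1000 / V
IBU = (12.0/100)·52·0.157·1000 / 18.4

53.2435 IBU


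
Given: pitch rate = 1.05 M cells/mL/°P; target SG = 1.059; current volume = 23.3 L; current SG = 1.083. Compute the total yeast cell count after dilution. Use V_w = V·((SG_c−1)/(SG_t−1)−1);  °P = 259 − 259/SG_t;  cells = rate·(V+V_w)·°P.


V_w = 23.3·((1.083−1)/(1.059−1)−1) = 9.4780
V_final = 23.3 + 9.4780 = 32.7780
°P = 259 − 259/1.059 = 14.4297
cells = 1.05·32.7780·14.4297

496.6233 billion cells


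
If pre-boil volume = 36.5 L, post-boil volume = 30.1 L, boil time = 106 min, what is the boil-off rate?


rate = (V_pre − V_post) / (t_min/60)
rate = (36.5 − 30.1) / (106/60)

3.6226 L/hr


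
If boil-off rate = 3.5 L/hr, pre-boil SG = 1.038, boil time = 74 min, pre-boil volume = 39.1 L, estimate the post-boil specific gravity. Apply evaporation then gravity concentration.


V_post = V_pre − rate·(t/60);  SG_post = 1 + (SG_pre−1)·V_pre/V_post
V_post = 39.1 − 3.5·(74/60) = 34.7833
SG_post = 1 + (1.038 − 1)·39.1/34.7833

1.0427


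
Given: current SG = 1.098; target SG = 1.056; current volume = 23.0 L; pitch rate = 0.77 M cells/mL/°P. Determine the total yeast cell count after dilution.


V_w = V·((SG_c−1)/(SG_t−1)−1);  °P = 259 − 259/SG_t;  cells = rate·(V+V_w)·°P
V_w = 23.0·((1.098−1)/(1.056−1)−1) = 17.2500
V_final = 23.0 + 17.2500 = 40.2500
°P = 259 − 259/1.056 = 13.7348
cells = 0.77·40.2500·13.7348

425.6773 billion cells


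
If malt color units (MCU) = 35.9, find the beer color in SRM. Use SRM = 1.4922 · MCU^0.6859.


SRM = 1.4922 · 35.9^0.6859

17.3967 SRM


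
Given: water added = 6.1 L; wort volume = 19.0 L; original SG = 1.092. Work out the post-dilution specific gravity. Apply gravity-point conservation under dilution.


SG_new = 1 + (SG_old − 1)·V_old/(V_old + V_water)
pts = (1.092 − 1)·1000·19.0/(19.0 + 6.1) = 69.6414
SG_new = 1 + 69.6414/1000

1.0696


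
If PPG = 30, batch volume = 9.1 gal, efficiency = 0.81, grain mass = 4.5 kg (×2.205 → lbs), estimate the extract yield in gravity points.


points = lbs × PPG × eff / vol
lbs = 4.5 × 2.205 = 9.9225
points = 9.9225 × 30 × 0.81 / 9.1

26.4963 points


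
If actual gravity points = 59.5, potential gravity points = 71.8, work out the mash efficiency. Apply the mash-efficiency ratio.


efficiency = actual / potential × 100
efficiency = 59.5 / 71.8 × 100

82.8691 %


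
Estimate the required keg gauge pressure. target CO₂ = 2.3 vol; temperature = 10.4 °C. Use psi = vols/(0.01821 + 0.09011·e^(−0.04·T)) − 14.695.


psi = 2.3/(0.01821 + 0.09011·e^(−0.04·10.4)) − 14.695

14.9236 psi


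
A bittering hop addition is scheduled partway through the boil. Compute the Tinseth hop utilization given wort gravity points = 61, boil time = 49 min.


U = 1.65·0.000125^(GP/1000) · (1 − e^(−0.04·t))/4.15
bigness = 1.65·0.000125^(61/1000) = 0.9537
boil_factor = (1 − e^(−0.04·49))/4.15 = 0.2070
U = 0.9537 · 0.2070

0.1974


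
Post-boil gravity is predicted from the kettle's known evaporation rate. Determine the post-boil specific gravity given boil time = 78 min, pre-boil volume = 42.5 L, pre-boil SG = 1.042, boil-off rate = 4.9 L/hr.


V_post = V_pre − rate·(t/60);  SG_post = 1 + (SG_pre−1)·V_pre/V_post
V_post = 42.5 − 4.9·(78/60) = 36.1300
SG_post = 1 + (1.042 − 1)·42.5/36.1300

1.0494


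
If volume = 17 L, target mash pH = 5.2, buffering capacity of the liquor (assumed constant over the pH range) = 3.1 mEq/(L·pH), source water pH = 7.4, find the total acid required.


acid = buffering capacity · (pH_source − pH_target) · V
acid = 3.1 · (7.4 − 5.2) · 17

115.9400 mEq


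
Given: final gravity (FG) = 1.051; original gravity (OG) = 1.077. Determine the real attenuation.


AA = (OG−FG)/(OG−1)·100;  RA = AA·0.8192
AA = (1.077 − 1.051)/(1.077 − 1)·100 = 33.7662
RA = 33.7662·0.8192

27.6613 %


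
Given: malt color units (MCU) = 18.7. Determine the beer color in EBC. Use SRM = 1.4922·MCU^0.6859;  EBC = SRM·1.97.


SRM = 1.4922·18.7^0.6859 = 11.1220
EBC = 11.1220·1.97

21.9104 EBC


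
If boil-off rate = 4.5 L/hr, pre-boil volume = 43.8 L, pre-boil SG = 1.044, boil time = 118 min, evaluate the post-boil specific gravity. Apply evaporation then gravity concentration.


V_post = V_pre − rate·(t/60);  SG_post = 1 + (SG_pre−1)·V_pre/V_post
V_post = 43.8 − 4.5·(118/60) = 34.9500
SG_post = 1 + (1.044 − 1)·43.8/34.9500

1.0551


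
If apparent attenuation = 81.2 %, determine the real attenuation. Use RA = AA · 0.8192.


RA = 81.2 · 0.8192

66.5190 %


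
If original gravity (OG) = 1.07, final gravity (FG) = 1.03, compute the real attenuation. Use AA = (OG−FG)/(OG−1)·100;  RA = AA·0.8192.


AA = (1.07 − 1.03)/(1.07 − 1)·100 = 57.1429
RA = 57.1429·0.8192

46.8114 %


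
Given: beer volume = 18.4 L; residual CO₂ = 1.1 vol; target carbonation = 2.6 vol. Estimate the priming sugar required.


sugar = (target − residual)·4.0·V
sugar = (2.6 − 1.1)·4.0·18.4

110.4000 g


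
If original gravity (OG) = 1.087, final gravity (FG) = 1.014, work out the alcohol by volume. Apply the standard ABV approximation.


ABV = (OG − FG) · 131.25
ABV = (1.087 − 1.014) · 131.25

9.5812 % ABV


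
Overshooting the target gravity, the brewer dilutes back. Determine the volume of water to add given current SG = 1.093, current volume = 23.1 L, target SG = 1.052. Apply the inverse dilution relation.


V_water = V·((SG_curr − 1)/(SG_target − 1) − 1)
V_water = 23.1·((1.093 − 1)/(1.052 − 1) − 1)

18.2135 L


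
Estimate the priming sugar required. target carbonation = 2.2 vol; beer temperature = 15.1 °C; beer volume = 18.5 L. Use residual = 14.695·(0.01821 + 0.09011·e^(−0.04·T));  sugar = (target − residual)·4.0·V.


residual = 14.695·(0.01821 + 0.09011·e^(−0.04·15.1)) = 0.9914
sugar = (2.2 − 0.9914)·4.0·18.5

89.4354 g


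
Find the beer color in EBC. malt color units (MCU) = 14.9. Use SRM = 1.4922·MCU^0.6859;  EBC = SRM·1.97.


SRM = 1.4922·14.9^0.6859 = 9.5173
EBC = 9.5173·1.97

18.7492 EBC


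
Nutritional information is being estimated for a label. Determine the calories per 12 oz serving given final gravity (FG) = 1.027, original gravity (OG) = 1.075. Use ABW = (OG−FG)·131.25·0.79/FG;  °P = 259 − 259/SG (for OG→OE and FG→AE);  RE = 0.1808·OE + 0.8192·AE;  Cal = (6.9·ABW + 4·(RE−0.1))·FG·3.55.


ABW = (1.075 − 1.027)·131.25·0.79/1.027 = 4.8462
OE = 259 − 259/1.075 = 18.0698 °P
AE = 259 − 259/1.027 = 6.8092 °P
RE = 0.1808·18.0698 + 0.8192·6.8092 = 8.8451 °P
Cal = (6.9·4.8462 + 4·(8.8451−0.1))·1.027·3.55

249.4445 kcal


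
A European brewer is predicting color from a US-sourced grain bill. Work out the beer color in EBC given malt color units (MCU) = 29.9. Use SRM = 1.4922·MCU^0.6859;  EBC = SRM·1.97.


SRM = 1.4922·29.9^0.6859 = 15.3458
EBC = 15.3458·1.97

30.2313 EBC


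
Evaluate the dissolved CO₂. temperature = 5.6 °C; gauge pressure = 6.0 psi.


vols = (P + 14.695)·(0.01821 + 0.09011·e^(−0.04·T))
vols = (6.0 + 14.695)·(0.01821 + 0.09011·e^(−0.04·5.6))

1.8674 volumes


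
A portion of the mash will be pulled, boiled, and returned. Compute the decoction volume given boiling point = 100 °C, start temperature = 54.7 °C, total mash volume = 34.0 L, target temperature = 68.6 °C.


V_dec = V_total·(T_target − T_start)/(T_boil − T_start)
V_dec = 34.0·(68.6 − 54.7)/(100 − 54.7)

10.4327 L


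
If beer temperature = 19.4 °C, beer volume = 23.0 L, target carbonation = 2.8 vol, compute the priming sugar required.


residual = 14.695·(0.01821 + 0.09011·e^(−0.04·T));  sugar = (target − residual)·4.0·V
residual = 14.695·(0.01821 + 0.09011·e^(−0.04·19.4)) = 0.8770
sugar = (2.8 − 0.8770)·4.0·23.0

176.9128 g


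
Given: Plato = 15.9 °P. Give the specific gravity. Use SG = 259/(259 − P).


SG = 259/(259 − 15.9)

1.0654


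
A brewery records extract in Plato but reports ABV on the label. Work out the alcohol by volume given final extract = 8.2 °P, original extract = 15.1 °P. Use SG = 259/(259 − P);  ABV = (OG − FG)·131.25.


OG = 259/(259 − 15.1) = 1.0619
FG = 259/(259 − 8.2) = 1.0327
ABV = (1.0619 − 1.0327)·131.25

3.8345 % ABV


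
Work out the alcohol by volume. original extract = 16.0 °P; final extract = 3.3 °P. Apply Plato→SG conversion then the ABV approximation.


SG = 259/(259 − P);  ABV = (OG − FG)·131.25
OG = 259/(259 − 16.0) = 1.0658
FG = 259/(259 − 3.3) = 1.0129
ABV = (1.0658 − 1.0129)·131.25

6.9481 % ABV


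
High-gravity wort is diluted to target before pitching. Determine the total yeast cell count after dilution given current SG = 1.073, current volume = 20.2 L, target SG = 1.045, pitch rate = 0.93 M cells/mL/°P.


V_w = V·((SG_c−1)/(SG_t−1)−1);  °P = 259 − 259/SG_t;  cells = rate·(V+V_w)·°P
V_w = 20.2·((1.073−1)/(1.045−1)−1) = 12.5689
V_final = 20.2 + 12.5689 = 32.7689
°P = 259 − 259/1.045 = 11.1531
cells = 0.93·32.7689·11.1531

339.8918 billion cells


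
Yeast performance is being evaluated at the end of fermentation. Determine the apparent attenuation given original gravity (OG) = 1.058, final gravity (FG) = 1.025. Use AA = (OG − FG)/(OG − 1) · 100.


AA = (1.058 − 1.025)/(1.058 − 1) · 100

56.8966 %


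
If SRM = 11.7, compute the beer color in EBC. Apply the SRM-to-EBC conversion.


EBC = SRM · 1.97
EBC = 11.7 · 1.97

23.0490 EBC


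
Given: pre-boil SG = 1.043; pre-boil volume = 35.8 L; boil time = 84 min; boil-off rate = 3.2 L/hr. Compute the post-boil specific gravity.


V_post = V_pre − rate·(t/60);  SG_post = 1 + (SG_pre−1)·V_pre/V_post
V_post = 35.8 − 3.2·(84/60) = 31.3200
SG_post = 1 + (1.043 − 1)·35.8/31.3200

1.0492


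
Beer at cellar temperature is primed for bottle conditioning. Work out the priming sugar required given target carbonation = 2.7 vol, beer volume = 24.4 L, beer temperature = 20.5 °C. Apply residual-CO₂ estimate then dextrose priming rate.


residual = 14.695·(0.01821 + 0.09011·e^(−0.04·T));  sugar = (target − residual)·4.0·V
residual = 14.695·(0.01821 + 0.09011·e^(−0.04·20.5)) = 0.8508
sugar = (2.7 − 0.8508)·4.0·24.4

180.4818 g


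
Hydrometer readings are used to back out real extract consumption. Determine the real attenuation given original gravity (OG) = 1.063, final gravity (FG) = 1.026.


AA = (OG−FG)/(OG−1)·100;  RA = AA·0.8192
AA = (1.063 − 1.026)/(1.063 − 1)·100 = 58.7302
RA = 58.7302·0.8192

48.1117 %


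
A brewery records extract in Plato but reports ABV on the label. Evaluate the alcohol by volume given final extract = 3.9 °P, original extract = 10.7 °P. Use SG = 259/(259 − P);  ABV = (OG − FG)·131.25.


OG = 259/(259 − 10.7) = 1.0431
FG = 259/(259 − 3.9) = 1.0153
ABV = (1.0431 − 1.0153)·131.25

3.6494 % ABV


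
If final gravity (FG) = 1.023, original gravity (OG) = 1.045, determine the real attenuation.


AA = (OG−FG)/(OG−1)·100;  RA = AA·0.8192
AA = (1.045 − 1.023)/(1.045 − 1)·100 = 48.8889
RA = 48.8889·0.8192

40.0498 %


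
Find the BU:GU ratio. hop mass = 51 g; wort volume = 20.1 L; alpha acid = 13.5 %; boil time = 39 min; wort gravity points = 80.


U = 1.65·0.000125^(GP/1000)·(1−e^(−0.04t))/4.15;  IBU = (α/100)·m·U·1000/V;  BU:GU = IBU/GP
U = 1.65·0.000125^(80/1000)·(1−e^(−0.04·39))/4.15 = 0.1530
IBU = (13.5/100)·51·0.1530·1000/20.1 = 52.4142
BU:GU = 52.4142/80

0.6552


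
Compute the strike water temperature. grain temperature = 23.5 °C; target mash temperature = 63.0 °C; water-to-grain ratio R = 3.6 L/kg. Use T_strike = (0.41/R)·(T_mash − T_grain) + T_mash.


T_strike = (0.41/3.6)·(63.0 − 23.5) + 63.0

67.4986 °C


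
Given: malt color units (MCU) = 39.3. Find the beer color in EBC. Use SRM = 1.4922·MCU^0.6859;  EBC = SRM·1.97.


SRM = 1.4922·39.3^0.6859 = 18.5106
EBC = 18.5106·1.97

36.4659 EBC


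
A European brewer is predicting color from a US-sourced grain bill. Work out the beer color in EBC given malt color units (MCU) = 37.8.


SRM = 1.4922·MCU^0.6859;  EBC = SRM·1.97
SRM = 1.4922·37.8^0.6859 = 18.0231
EBC = 18.0231·1.97

35.5054 EBC


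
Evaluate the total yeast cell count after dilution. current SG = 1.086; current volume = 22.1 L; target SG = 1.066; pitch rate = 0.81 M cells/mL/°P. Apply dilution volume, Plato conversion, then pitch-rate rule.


V_w = V·((SG_c−1)/(SG_t−1)−1);  °P = 259 − 259/SG_t;  cells = rate·(V+V_w)·°P
V_w = 22.1·((1.086−1)/(1.066−1)−1) = 6.6970
V_final = 22.1 + 6.6970 = 28.7970
°P = 259 − 259/1.066 = 16.0356
cells = 0.81·28.7970·16.0356

374.0402 billion cells
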